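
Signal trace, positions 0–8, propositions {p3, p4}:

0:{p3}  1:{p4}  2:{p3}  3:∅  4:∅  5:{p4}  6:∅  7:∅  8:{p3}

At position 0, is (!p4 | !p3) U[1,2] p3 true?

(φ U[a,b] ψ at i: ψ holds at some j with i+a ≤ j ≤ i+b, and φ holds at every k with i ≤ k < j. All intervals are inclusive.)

True

Need some j in [1,2] with p3, and (!p4 | !p3) at every k in [0,j-1].
  j=1: p3 false.
  j=2: p3 holds; (!p4 | !p3) holds at every k in [0,1] → satisfied.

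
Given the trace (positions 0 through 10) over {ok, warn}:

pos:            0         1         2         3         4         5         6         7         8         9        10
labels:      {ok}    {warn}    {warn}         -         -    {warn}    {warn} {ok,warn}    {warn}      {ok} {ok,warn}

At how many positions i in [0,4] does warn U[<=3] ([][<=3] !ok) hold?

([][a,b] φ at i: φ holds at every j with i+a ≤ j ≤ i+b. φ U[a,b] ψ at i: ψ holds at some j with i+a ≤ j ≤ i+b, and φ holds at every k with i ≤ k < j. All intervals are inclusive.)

3

Evaluate at each i in [0,4]:
  i=0: ✗ (lhs fails at k=0 before rhs at j=1)
  i=1: ✓ (rhs at j=1)
  i=2: ✓ (rhs at j=2)
  i=3: ✓ (rhs at j=3)
  i=4: ✗ (no rhs in [4,7])
Positions where it holds: {1, 2, 3} → 3.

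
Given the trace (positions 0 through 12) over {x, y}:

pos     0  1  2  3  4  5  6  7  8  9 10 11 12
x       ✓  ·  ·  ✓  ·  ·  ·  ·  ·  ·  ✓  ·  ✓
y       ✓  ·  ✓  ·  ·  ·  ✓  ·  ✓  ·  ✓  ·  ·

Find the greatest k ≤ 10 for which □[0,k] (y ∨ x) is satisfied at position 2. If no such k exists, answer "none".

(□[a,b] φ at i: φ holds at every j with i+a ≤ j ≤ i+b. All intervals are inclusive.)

(y ∨ x) must hold from j=2 onward; find where it first fails.
  j=2: holds
  j=3: holds
  j=4: fails
Holds on [2,3], so largest k = 1.

1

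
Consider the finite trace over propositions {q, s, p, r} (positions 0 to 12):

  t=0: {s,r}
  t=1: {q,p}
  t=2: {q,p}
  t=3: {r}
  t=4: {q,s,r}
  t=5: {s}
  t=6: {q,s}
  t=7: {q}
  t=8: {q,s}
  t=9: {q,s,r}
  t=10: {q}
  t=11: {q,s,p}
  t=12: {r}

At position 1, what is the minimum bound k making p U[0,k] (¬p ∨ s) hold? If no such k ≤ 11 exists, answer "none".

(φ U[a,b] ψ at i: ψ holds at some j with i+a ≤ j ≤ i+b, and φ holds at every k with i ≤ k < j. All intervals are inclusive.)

2

Need earliest j ≥ 1 with (¬p ∨ s), and p at every k in [1,j-1].
  j=1: rhs fails.
  j=2: rhs fails.
  j=3: rhs holds; lhs holds on [1,2]. k = 2.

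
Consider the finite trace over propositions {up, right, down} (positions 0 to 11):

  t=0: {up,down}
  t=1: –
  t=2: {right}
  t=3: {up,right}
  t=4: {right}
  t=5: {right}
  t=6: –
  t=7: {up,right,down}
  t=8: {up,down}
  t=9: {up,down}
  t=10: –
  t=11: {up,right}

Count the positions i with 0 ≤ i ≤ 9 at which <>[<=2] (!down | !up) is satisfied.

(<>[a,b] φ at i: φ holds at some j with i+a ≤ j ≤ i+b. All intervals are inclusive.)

9

Evaluate at each i in [0,9]:
  i=0: ✓ (witness j=1)
  i=1: ✓ (witness j=1)
  i=2: ✓ (witness j=2)
  i=3: ✓ (witness j=3)
  i=4: ✓ (witness j=4)
  i=5: ✓ (witness j=5)
  i=6: ✓ (witness j=6)
  i=7: ✗ (none in [7,9])
  i=8: ✓ (witness j=10)
  i=9: ✓ (witness j=10)
Positions where it holds: {0, 1, 2, 3, 4, 5, 6, 8, 9} → 9.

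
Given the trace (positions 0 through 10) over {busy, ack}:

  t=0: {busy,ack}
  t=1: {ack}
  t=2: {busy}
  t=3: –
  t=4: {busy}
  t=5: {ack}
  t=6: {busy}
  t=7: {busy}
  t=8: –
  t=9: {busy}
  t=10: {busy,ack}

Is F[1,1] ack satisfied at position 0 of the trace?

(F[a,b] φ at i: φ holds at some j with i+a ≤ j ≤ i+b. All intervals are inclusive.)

Holds

Check ack at each j in [1,1]:
  j=1: true
Found at j=1 → formula holds.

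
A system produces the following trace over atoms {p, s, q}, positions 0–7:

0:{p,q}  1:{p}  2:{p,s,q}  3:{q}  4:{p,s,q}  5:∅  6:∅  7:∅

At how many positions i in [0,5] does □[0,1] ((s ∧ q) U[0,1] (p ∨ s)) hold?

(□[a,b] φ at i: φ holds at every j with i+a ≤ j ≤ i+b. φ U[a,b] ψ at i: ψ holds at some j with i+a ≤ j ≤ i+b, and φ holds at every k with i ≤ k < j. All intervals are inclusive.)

2

Evaluate at each i in [0,5]:
  i=0: ✓ (all of [0,1])
  i=1: ✓ (all of [1,2])
  i=2: ✗ (fails at j=3)
  i=3: ✗ (fails at j=3)
  i=4: ✗ (fails at j=5)
  i=5: ✗ (fails at j=5)
Positions where it holds: {0, 1} → 2.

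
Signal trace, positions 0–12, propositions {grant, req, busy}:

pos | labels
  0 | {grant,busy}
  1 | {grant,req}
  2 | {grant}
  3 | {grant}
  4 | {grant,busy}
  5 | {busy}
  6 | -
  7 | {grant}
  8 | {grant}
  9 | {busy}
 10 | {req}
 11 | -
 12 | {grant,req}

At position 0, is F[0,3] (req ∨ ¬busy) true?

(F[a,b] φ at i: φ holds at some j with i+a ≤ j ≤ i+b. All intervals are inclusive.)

True

Check (req ∨ ¬busy) at each j in [0,3]:
  j=0: false
  j=1: true
  j=2: true
  j=3: true
Found at j=1 → formula holds.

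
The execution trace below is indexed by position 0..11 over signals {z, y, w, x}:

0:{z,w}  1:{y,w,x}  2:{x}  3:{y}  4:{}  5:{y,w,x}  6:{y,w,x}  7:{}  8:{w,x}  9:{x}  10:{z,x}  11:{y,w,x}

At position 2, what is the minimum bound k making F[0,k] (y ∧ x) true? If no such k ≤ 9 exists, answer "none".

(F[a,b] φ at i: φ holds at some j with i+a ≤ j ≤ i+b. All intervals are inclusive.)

Scan j = 2,3,… for (y ∧ x):
  j=2: fails
  j=3: fails
  j=4: fails
  j=5: holds
First hit at j=5, so smallest k = 5-2 = 3.

3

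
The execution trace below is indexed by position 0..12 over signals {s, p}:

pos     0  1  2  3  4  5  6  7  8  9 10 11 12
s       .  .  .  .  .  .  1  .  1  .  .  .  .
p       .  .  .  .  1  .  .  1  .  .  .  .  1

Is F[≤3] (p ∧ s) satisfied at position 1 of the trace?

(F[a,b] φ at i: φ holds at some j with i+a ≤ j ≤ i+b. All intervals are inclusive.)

Check (p ∧ s) at each j in [1,4]:
  j=1: false
  j=2: false
  j=3: false
  j=4: false
No position in the window satisfies it → formula fails.

False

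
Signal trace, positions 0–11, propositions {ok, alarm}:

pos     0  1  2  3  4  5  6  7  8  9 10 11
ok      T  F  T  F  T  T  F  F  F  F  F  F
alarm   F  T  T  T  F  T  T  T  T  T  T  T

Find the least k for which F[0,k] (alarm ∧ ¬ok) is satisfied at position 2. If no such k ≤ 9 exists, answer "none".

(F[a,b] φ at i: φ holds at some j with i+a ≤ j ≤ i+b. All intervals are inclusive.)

Scan j = 2,3,… for (alarm ∧ ¬ok):
  j=2: fails
  j=3: holds
First hit at j=3, so smallest k = 3-2 = 1.

1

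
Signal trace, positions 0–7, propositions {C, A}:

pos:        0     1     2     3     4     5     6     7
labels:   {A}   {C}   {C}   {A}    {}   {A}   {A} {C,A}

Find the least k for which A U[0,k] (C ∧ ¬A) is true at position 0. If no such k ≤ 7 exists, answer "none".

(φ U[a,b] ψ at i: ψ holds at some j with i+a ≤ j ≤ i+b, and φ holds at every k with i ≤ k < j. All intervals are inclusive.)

1

Need earliest j ≥ 0 with (C ∧ ¬A), and A at every k in [0,j-1].
  j=0: rhs fails.
  j=1: rhs holds; lhs holds on [0,0]. k = 1.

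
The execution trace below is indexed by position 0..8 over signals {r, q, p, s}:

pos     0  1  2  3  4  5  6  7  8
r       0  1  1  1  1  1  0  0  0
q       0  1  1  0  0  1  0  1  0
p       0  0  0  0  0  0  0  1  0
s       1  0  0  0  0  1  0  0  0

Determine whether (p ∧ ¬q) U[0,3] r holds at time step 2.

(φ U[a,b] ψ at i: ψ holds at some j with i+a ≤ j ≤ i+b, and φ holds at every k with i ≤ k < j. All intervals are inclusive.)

Holds

Need some j in [2,5] with r, and (p ∧ ¬q) at every k in [2,j-1].
  j=2: r holds; no prefix to check → satisfied.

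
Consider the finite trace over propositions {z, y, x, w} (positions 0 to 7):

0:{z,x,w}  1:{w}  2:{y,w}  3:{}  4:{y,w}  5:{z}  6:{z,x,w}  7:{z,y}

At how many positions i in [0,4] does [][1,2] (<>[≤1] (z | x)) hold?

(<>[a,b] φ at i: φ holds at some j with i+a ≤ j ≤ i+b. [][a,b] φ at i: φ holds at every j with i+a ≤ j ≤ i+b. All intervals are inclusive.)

Evaluate at each i in [0,4]:
  i=0: ✗ (fails at j=1)
  i=1: ✗ (fails at j=2)
  i=2: ✗ (fails at j=3)
  i=3: ✓ (all of [4,5])
  i=4: ✓ (all of [5,6])
Positions where it holds: {3, 4} → 2.

2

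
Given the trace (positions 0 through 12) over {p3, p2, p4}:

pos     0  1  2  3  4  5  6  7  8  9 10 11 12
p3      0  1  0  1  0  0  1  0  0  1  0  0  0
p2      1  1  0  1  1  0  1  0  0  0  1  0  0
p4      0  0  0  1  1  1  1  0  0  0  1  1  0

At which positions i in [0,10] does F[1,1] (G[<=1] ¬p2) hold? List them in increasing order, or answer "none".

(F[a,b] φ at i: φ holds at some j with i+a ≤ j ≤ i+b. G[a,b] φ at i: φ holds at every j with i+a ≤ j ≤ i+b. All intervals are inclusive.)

Evaluate at each i in [0,10]:
  i=0: ✗ (none in [1,1])
  i=1: ✗ (none in [2,2])
  i=2: ✗ (none in [3,3])
  i=3: ✗ (none in [4,4])
  i=4: ✗ (none in [5,5])
  i=5: ✗ (none in [6,6])
  i=6: ✓ (witness j=7)
  i=7: ✓ (witness j=8)
  i=8: ✗ (none in [9,9])
  i=9: ✗ (none in [10,10])
  i=10: ✓ (witness j=11)

6, 7, 10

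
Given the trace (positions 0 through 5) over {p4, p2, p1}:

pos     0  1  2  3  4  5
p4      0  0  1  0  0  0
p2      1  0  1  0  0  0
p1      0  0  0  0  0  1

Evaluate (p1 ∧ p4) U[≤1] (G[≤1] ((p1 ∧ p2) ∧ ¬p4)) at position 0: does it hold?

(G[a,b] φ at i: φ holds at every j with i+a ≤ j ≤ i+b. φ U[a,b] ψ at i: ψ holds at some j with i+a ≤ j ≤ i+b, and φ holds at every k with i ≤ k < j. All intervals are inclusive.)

Need some j in [0,1] with G[≤1] ((p1 ∧ p2) ∧ ¬p4), and (p1 ∧ p4) at every k in [0,j-1].
  j=0: G[≤1] ((p1 ∧ p2) ∧ ¬p4) — fails at 0.
  j=1: G[≤1] ((p1 ∧ p2) ∧ ¬p4) — fails at 1.
No j in the window works → until fails.

False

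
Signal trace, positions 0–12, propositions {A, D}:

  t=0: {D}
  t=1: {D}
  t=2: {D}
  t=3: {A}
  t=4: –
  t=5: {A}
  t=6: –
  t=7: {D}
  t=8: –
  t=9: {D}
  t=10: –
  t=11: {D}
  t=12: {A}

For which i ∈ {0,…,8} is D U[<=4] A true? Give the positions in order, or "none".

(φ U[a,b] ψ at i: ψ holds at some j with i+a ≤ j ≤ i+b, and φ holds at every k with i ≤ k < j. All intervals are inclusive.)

0, 1, 2, 3, 5

Evaluate at each i in [0,8]:
  i=0: ✓ (rhs at j=3; lhs holds on [0,2])
  i=1: ✓ (rhs at j=3; lhs holds on [1,2])
  i=2: ✓ (rhs at j=3; lhs holds on [2,2])
  i=3: ✓ (rhs at j=3)
  i=4: ✗ (lhs fails at k=4 before rhs at j=5)
  i=5: ✓ (rhs at j=5)
  i=6: ✗ (no rhs in [6,10])
  i=7: ✗ (no rhs in [7,11])
  i=8: ✗ (lhs fails at k=8 before rhs at j=12)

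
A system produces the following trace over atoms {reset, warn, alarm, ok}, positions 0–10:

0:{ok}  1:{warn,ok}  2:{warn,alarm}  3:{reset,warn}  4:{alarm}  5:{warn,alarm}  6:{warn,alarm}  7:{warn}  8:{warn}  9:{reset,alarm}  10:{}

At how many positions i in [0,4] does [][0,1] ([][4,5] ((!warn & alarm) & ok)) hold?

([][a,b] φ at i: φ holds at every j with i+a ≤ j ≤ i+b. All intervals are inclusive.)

Evaluate at each i in [0,4]:
  i=0: ✗ (fails at j=0)
  i=1: ✗ (fails at j=1)
  i=2: ✗ (fails at j=2)
  i=3: ✗ (fails at j=3)
  i=4: ✗ (fails at j=4)
Positions where it holds: {} → 0.

0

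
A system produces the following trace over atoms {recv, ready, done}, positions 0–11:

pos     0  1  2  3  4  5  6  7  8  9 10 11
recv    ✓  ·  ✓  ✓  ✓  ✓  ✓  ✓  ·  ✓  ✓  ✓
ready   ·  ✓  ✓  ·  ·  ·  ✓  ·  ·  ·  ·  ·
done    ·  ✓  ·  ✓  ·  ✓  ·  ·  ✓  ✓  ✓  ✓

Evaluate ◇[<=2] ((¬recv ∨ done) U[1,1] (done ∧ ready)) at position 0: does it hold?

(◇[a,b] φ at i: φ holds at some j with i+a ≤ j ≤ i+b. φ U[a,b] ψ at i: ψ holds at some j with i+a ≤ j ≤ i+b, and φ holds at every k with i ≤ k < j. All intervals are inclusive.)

Check ((¬recv ∨ done) U[1,1] (done ∧ ready)) at each j in [0,2]:
  j=0: fails
  j=1: fails
  j=2: fails
No position in the window satisfies it → formula fails.

False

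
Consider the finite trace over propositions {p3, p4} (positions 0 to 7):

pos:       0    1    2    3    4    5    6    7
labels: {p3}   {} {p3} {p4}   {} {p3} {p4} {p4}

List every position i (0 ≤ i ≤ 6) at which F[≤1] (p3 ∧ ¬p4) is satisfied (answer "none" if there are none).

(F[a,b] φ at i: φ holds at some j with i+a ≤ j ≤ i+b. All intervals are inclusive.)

Evaluate at each i in [0,6]:
  i=0: ✓ (witness j=0)
  i=1: ✓ (witness j=2)
  i=2: ✓ (witness j=2)
  i=3: ✗ (none in [3,4])
  i=4: ✓ (witness j=5)
  i=5: ✓ (witness j=5)
  i=6: ✗ (none in [6,7])

0, 1, 2, 4, 5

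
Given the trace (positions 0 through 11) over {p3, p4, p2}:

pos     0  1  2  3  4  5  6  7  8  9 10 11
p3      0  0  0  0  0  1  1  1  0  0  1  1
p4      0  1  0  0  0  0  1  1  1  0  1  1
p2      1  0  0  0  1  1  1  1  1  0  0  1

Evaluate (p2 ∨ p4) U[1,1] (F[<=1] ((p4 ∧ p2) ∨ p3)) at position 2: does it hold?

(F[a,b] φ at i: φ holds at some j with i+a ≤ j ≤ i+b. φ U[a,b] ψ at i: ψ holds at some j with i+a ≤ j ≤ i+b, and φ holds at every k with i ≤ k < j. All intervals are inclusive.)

Does not hold

Need some j in [3,3] with F[<=1] ((p4 ∧ p2) ∨ p3), and (p2 ∨ p4) at every k in [2,j-1].
  j=3: F[<=1] ((p4 ∧ p2) ∨ p3) — fails (none in [3,4]).
No j in the window works → until fails.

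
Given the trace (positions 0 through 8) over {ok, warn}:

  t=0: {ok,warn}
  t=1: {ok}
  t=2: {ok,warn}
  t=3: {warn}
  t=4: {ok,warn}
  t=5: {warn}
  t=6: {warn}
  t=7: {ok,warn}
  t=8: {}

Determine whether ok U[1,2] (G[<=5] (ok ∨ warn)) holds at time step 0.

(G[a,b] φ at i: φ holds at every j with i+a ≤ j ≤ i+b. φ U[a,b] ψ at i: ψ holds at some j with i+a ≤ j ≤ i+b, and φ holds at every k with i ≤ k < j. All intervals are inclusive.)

Need some j in [1,2] with G[<=5] (ok ∨ warn), and ok at every k in [0,j-1].
  j=1: G[<=5] (ok ∨ warn) holds; ok holds at every k in [0,0] → satisfied.

Yes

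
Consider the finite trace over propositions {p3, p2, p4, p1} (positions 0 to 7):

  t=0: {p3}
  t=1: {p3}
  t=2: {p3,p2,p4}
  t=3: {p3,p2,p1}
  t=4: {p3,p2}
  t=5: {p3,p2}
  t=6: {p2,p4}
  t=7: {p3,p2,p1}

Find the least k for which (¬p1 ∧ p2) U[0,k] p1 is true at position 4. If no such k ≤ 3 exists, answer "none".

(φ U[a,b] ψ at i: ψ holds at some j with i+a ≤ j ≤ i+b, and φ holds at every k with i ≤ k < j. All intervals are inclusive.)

Need earliest j ≥ 4 with p1, and (¬p1 ∧ p2) at every k in [4,j-1].
  j=4: rhs fails.
  j=5: rhs fails.
  j=6: rhs fails.
  j=7: rhs holds; lhs holds on [4,6]. k = 3.

3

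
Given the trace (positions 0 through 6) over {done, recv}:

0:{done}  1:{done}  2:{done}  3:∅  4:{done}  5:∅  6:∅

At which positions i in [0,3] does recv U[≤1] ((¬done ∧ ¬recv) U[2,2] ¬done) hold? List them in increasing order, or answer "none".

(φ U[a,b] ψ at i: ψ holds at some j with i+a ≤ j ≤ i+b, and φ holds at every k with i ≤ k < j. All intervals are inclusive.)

none

Evaluate at each i in [0,3]:
  i=0: ✗ (no rhs in [0,1])
  i=1: ✗ (no rhs in [1,2])
  i=2: ✗ (no rhs in [2,3])
  i=3: ✗ (no rhs in [3,4])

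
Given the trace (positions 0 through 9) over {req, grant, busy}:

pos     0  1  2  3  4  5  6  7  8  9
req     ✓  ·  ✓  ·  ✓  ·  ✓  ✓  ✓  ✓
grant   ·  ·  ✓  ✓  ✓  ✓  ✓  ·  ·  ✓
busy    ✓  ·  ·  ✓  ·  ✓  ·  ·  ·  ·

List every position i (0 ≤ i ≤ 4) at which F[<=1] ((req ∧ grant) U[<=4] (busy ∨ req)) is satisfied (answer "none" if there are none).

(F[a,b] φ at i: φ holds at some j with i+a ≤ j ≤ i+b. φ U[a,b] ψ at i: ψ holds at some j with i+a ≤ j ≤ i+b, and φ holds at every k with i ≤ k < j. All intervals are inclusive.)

0, 1, 2, 3, 4

Evaluate at each i in [0,4]:
  i=0: ✓ (witness j=0)
  i=1: ✓ (witness j=2)
  i=2: ✓ (witness j=2)
  i=3: ✓ (witness j=3)
  i=4: ✓ (witness j=4)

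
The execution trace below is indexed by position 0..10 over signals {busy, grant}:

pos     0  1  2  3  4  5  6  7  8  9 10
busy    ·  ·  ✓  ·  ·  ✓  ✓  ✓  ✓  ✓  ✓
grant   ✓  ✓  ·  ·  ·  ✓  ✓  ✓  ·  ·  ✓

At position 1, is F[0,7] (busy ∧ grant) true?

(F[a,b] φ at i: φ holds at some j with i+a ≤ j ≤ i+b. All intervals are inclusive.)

Check (busy ∧ grant) at each j in [1,8]:
  j=1: false
  j=2: false
  j=3: false
  j=4: false
  j=5: true
  j=6: true
  j=7: true
  j=8: false
Found at j=5 → formula holds.

True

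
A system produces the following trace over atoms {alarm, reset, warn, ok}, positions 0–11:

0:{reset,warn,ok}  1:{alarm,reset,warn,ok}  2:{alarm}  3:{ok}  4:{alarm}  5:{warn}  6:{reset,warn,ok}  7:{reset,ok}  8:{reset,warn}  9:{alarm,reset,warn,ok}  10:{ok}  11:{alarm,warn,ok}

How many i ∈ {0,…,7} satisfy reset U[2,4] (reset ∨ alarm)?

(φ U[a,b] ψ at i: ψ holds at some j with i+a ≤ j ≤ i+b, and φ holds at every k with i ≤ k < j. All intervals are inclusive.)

Evaluate at each i in [0,7]:
  i=0: ✓ (rhs at j=2; lhs holds on [0,1])
  i=1: ✗ (lhs fails at k=2 before rhs at j=4)
  i=2: ✗ (lhs fails at k=2 before rhs at j=4)
  i=3: ✗ (lhs fails at k=3 before rhs at j=6)
  i=4: ✗ (lhs fails at k=4 before rhs at j=6)
  i=5: ✗ (lhs fails at k=5 before rhs at j=7)
  i=6: ✓ (rhs at j=8; lhs holds on [6,7])
  i=7: ✓ (rhs at j=9; lhs holds on [7,8])
Positions where it holds: {0, 6, 7} → 3.

3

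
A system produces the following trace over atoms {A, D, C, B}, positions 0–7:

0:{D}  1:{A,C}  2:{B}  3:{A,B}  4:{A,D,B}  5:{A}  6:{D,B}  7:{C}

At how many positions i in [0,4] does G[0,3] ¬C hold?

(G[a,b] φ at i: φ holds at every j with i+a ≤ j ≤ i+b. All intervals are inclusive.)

2

Evaluate at each i in [0,4]:
  i=0: ✗ (fails at j=1)
  i=1: ✗ (fails at j=1)
  i=2: ✓ (all of [2,5])
  i=3: ✓ (all of [3,6])
  i=4: ✗ (fails at j=7)
Positions where it holds: {2, 3} → 2.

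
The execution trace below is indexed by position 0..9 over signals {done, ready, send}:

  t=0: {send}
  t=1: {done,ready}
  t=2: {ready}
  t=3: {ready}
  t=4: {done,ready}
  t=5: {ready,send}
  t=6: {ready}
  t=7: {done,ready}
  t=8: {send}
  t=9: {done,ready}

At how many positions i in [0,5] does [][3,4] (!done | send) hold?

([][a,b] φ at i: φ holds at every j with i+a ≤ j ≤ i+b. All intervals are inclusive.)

Evaluate at each i in [0,5]:
  i=0: ✗ (fails at j=4)
  i=1: ✗ (fails at j=4)
  i=2: ✓ (all of [5,6])
  i=3: ✗ (fails at j=7)
  i=4: ✗ (fails at j=7)
  i=5: ✗ (fails at j=9)
Positions where it holds: {2} → 1.

1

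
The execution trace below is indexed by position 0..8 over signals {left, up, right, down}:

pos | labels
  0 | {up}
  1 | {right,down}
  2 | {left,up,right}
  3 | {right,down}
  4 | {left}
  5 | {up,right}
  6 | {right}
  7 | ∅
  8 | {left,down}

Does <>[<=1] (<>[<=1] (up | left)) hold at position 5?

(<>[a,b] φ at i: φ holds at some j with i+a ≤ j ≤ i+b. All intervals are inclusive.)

Check <>[<=1] (up | left) at each j in [5,6]:
  j=5: holds (witness at 5)
  j=6: fails (none in [6,7])
Found at j=5 → formula holds.

Yes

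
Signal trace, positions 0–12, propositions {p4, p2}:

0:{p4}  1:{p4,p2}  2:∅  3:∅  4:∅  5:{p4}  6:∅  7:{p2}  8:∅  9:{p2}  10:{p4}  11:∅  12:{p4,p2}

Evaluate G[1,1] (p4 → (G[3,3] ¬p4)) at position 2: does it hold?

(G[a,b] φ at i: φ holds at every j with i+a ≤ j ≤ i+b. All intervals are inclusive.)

Check (p4 → (G[3,3] ¬p4)) at every j in [3,3]:
  j=3: antecedent false → ✓
All positions satisfy it → formula holds.

Yes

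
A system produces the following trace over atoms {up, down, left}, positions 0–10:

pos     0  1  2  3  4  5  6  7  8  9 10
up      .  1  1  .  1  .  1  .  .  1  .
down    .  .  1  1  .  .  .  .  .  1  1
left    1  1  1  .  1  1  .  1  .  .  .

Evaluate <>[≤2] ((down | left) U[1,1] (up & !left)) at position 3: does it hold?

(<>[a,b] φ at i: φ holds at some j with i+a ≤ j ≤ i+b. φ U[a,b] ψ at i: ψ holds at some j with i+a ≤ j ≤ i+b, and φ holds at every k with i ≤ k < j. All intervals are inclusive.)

Check ((down | left) U[1,1] (up & !left)) at each j in [3,5]:
  j=3: fails
  j=4: fails
  j=5: holds
Found at j=5 → formula holds.

True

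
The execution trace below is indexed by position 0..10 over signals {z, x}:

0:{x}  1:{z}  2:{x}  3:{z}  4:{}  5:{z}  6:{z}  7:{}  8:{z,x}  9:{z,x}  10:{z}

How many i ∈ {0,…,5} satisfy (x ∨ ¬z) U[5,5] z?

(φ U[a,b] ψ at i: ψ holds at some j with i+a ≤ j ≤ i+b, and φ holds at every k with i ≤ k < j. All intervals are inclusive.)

0

Evaluate at each i in [0,5]:
  i=0: ✗ (lhs fails at k=1 before rhs at j=5)
  i=1: ✗ (lhs fails at k=1 before rhs at j=6)
  i=2: ✗ (no rhs in [7,7])
  i=3: ✗ (lhs fails at k=3 before rhs at j=8)
  i=4: ✗ (lhs fails at k=5 before rhs at j=9)
  i=5: ✗ (lhs fails at k=5 before rhs at j=10)
Positions where it holds: {} → 0.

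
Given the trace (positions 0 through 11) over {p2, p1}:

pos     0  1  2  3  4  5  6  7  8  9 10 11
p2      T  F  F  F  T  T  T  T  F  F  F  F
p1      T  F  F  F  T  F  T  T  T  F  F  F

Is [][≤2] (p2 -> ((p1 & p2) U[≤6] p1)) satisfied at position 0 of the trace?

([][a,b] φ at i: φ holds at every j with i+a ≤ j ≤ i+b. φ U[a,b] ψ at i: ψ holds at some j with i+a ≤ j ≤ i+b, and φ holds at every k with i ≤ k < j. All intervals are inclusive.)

Check (p2 -> ((p1 & p2) U[≤6] p1)) at every j in [0,2]:
  j=0: antecedent true; consequent holds → ✓
  j=1: antecedent false → ✓
  j=2: antecedent false → ✓
All positions satisfy it → formula holds.

True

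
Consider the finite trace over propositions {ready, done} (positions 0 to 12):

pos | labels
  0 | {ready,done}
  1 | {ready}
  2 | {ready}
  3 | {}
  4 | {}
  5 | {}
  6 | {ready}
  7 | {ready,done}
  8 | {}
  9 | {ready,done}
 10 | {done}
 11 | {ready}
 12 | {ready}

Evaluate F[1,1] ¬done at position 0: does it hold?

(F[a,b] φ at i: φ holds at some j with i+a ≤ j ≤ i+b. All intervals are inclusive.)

Holds

Check ¬done at each j in [1,1]:
  j=1: true
Found at j=1 → formula holds.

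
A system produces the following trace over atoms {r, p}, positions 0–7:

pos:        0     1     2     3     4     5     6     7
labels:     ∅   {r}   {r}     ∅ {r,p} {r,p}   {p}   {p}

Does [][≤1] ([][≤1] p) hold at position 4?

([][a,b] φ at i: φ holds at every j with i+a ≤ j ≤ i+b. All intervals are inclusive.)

Check [][≤1] p at every j in [4,5]:
  j=4: holds on [4,5]
  j=5: holds on [5,6]
All positions satisfy it → formula holds.

Holds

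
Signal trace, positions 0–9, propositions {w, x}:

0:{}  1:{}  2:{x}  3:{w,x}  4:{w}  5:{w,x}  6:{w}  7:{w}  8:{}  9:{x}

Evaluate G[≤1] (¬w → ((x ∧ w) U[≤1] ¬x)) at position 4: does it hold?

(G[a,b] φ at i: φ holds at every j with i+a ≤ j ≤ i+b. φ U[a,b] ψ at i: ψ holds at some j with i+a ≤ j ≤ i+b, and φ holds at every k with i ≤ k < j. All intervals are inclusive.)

Yes

Check (¬w → ((x ∧ w) U[≤1] ¬x)) at every j in [4,5]:
  j=4: antecedent false → ✓
  j=5: antecedent false → ✓
All positions satisfy it → formula holds.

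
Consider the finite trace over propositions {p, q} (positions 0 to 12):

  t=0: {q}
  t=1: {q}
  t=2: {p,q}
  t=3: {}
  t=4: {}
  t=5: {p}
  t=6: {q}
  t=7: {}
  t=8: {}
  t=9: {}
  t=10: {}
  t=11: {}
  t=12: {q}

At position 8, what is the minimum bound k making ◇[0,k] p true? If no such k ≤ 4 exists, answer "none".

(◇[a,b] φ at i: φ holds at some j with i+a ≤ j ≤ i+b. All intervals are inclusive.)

Scan j = 8,9,… for p:
  j=8: fails
  j=9: fails
  j=10: fails
  j=11: fails
  j=12: fails
No j in [8,12] satisfies it → none.

none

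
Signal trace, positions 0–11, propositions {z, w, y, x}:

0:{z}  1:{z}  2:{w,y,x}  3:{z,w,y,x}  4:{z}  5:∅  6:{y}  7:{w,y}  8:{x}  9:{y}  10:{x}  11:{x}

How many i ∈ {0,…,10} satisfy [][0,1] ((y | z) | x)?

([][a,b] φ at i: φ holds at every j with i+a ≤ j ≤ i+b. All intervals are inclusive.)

9

Evaluate at each i in [0,10]:
  i=0: ✓ (all of [0,1])
  i=1: ✓ (all of [1,2])
  i=2: ✓ (all of [2,3])
  i=3: ✓ (all of [3,4])
  i=4: ✗ (fails at j=5)
  i=5: ✗ (fails at j=5)
  i=6: ✓ (all of [6,7])
  i=7: ✓ (all of [7,8])
  i=8: ✓ (all of [8,9])
  i=9: ✓ (all of [9,10])
  i=10: ✓ (all of [10,11])
Positions where it holds: {0, 1, 2, 3, 6, 7, 8, 9, 10} → 9.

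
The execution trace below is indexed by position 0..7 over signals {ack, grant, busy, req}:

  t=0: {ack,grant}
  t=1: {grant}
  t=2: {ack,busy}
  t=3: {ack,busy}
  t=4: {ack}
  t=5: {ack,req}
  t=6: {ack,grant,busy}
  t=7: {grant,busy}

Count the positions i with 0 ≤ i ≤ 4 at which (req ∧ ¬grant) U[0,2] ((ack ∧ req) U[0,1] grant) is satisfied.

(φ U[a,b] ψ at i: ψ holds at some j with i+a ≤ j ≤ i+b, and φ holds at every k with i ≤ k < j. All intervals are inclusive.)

2

Evaluate at each i in [0,4]:
  i=0: ✓ (rhs at j=0)
  i=1: ✓ (rhs at j=1)
  i=2: ✗ (no rhs in [2,4])
  i=3: ✗ (lhs fails at k=3 before rhs at j=5)
  i=4: ✗ (lhs fails at k=4 before rhs at j=5)
Positions where it holds: {0, 1} → 2.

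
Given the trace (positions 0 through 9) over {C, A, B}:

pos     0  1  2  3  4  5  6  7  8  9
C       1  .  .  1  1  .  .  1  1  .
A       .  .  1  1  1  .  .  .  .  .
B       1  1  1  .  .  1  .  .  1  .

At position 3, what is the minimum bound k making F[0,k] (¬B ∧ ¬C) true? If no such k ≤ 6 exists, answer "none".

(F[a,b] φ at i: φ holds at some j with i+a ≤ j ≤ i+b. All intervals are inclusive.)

3

Scan j = 3,4,… for (¬B ∧ ¬C):
  j=3: fails
  j=4: fails
  j=5: fails
  j=6: holds
First hit at j=6, so smallest k = 6-3 = 3.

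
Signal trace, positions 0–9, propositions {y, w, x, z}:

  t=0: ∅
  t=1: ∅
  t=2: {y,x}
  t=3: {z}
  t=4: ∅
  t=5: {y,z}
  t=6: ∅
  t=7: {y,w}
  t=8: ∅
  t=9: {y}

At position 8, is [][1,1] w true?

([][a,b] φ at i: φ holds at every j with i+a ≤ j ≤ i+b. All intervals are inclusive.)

Does not hold

Check w at every j in [9,9]:
  j=9: false
Fails at j=9 → formula fails.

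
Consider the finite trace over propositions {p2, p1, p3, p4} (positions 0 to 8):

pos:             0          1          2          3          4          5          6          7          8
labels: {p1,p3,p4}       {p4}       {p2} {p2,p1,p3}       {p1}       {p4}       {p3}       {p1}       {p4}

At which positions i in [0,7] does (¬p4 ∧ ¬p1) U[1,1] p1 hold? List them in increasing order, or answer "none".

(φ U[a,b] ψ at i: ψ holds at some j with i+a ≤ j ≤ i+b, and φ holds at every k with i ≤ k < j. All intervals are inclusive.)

2, 6

Evaluate at each i in [0,7]:
  i=0: ✗ (no rhs in [1,1])
  i=1: ✗ (no rhs in [2,2])
  i=2: ✓ (rhs at j=3; lhs holds on [2,2])
  i=3: ✗ (lhs fails at k=3 before rhs at j=4)
  i=4: ✗ (no rhs in [5,5])
  i=5: ✗ (no rhs in [6,6])
  i=6: ✓ (rhs at j=7; lhs holds on [6,6])
  i=7: ✗ (no rhs in [8,8])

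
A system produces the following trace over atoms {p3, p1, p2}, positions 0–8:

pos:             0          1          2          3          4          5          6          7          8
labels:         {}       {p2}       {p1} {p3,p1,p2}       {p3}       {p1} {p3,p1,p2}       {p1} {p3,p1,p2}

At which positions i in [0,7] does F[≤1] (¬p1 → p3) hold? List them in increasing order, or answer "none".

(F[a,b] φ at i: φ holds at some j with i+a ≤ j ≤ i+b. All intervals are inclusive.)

1, 2, 3, 4, 5, 6, 7

Evaluate at each i in [0,7]:
  i=0: ✗ (none in [0,1])
  i=1: ✓ (witness j=2)
  i=2: ✓ (witness j=2)
  i=3: ✓ (witness j=3)
  i=4: ✓ (witness j=4)
  i=5: ✓ (witness j=5)
  i=6: ✓ (witness j=6)
  i=7: ✓ (witness j=7)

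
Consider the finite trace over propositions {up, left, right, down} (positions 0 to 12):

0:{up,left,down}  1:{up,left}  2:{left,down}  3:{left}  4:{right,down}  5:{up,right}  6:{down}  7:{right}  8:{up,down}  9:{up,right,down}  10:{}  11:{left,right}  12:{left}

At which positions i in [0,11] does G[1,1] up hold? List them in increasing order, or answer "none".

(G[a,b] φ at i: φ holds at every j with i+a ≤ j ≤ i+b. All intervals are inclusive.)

Evaluate at each i in [0,11]:
  i=0: ✓ (all of [1,1])
  i=1: ✗ (fails at j=2)
  i=2: ✗ (fails at j=3)
  i=3: ✗ (fails at j=4)
  i=4: ✓ (all of [5,5])
  i=5: ✗ (fails at j=6)
  i=6: ✗ (fails at j=7)
  i=7: ✓ (all of [8,8])
  i=8: ✓ (all of [9,9])
  i=9: ✗ (fails at j=10)
  i=10: ✗ (fails at j=11)
  i=11: ✗ (fails at j=12)

0, 4, 7, 8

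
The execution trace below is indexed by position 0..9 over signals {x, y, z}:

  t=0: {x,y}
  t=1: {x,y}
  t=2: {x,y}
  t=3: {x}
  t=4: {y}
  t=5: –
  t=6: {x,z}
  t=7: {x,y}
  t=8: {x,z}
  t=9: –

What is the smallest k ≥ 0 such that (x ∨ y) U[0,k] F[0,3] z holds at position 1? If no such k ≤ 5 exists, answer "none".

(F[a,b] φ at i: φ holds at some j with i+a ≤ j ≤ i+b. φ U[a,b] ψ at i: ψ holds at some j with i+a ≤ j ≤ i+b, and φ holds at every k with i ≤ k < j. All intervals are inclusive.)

2

Need earliest j ≥ 1 with F[0,3] z, and (x ∨ y) at every k in [1,j-1].
  j=1: rhs fails.
  j=2: rhs fails.
  j=3: rhs holds; lhs holds on [1,2]. k = 2.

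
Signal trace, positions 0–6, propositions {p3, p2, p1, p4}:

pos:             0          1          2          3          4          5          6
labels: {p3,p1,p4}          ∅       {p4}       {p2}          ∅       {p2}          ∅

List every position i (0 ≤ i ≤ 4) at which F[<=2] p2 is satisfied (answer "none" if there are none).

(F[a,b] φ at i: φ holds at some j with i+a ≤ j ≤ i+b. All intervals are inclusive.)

Evaluate at each i in [0,4]:
  i=0: ✗ (none in [0,2])
  i=1: ✓ (witness j=3)
  i=2: ✓ (witness j=3)
  i=3: ✓ (witness j=3)
  i=4: ✓ (witness j=5)

1, 2, 3, 4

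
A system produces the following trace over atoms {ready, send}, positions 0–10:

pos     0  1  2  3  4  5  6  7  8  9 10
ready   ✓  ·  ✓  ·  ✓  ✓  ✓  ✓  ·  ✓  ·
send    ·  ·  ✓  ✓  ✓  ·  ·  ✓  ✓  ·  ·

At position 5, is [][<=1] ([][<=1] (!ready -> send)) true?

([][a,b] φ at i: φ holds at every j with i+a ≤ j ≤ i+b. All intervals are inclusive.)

True

Check [][<=1] (!ready -> send) at every j in [5,6]:
  j=5: holds on [5,6]
  j=6: holds on [6,7]
All positions satisfy it → formula holds.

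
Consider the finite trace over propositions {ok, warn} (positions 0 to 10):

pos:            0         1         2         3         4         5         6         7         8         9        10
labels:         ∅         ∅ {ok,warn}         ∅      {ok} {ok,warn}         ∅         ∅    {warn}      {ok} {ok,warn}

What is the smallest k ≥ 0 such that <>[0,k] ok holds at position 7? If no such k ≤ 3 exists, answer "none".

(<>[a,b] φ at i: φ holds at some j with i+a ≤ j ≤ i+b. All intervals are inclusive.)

Scan j = 7,8,… for ok:
  j=7: fails
  j=8: fails
  j=9: holds
First hit at j=9, so smallest k = 9-7 = 2.

2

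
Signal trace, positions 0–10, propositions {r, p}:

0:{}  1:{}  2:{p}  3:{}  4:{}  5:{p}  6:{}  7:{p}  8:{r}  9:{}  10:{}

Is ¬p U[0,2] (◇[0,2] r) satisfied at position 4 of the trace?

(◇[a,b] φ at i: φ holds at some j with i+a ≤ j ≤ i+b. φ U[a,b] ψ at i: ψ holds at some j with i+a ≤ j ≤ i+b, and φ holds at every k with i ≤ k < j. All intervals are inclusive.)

Does not hold

Need some j in [4,6] with ◇[0,2] r, and ¬p at every k in [4,j-1].
  j=4: ◇[0,2] r — fails (none in [4,6]).
  j=5: ◇[0,2] r — fails (none in [5,7]).
  j=6: ◇[0,2] r holds, but ¬p fails at k=5 → not this j.
No j in the window works → until fails.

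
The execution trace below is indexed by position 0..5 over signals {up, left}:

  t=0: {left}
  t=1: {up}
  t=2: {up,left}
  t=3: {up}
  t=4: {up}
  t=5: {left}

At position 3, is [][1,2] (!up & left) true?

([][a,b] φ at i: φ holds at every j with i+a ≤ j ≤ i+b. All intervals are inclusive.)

Check (!up & left) at every j in [4,5]:
  j=4: false
  j=5: true
Fails at j=4 → formula fails.

Does not hold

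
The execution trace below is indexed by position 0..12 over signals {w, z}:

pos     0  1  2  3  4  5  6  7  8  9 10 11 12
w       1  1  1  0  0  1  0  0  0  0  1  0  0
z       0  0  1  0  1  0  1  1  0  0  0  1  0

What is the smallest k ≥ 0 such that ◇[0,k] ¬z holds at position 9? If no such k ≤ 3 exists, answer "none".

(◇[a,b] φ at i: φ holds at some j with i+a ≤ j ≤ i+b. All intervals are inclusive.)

Scan j = 9,10,… for ¬z:
  j=9: holds
First hit at j=9, so smallest k = 9-9 = 0.

0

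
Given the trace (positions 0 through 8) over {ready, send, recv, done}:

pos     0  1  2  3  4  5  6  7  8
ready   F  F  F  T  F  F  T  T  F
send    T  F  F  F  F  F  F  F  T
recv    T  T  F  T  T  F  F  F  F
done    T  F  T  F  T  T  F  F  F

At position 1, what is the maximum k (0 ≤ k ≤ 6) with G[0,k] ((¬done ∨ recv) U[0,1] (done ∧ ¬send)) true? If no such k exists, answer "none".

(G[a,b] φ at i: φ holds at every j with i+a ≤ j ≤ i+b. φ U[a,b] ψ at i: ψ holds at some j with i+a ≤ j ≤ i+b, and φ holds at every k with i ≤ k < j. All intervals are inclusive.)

4

((¬done ∨ recv) U[0,1] (done ∧ ¬send)) must hold from j=1 onward; find where it first fails.
  j=1: holds
  j=2: holds
  j=3: holds
  j=4: holds
  j=5: holds
  j=6: fails
Holds on [1,5], so largest k = 4.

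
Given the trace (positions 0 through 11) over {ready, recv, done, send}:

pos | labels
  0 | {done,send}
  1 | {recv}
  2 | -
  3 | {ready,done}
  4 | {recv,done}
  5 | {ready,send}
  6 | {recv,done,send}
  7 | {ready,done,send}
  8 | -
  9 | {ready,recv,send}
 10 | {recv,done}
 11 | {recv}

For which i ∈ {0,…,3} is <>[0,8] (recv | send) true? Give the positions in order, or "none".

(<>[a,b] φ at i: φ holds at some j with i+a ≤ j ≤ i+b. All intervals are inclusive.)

Evaluate at each i in [0,3]:
  i=0: ✓ (witness j=0)
  i=1: ✓ (witness j=1)
  i=2: ✓ (witness j=4)
  i=3: ✓ (witness j=4)

0, 1, 2, 3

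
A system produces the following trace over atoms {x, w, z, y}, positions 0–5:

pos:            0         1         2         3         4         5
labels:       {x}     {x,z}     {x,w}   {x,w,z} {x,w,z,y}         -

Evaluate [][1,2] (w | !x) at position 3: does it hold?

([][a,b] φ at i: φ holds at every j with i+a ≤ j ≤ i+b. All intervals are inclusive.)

Check (w | !x) at every j in [4,5]:
  j=4: true
  j=5: true
All positions satisfy it → formula holds.

Holds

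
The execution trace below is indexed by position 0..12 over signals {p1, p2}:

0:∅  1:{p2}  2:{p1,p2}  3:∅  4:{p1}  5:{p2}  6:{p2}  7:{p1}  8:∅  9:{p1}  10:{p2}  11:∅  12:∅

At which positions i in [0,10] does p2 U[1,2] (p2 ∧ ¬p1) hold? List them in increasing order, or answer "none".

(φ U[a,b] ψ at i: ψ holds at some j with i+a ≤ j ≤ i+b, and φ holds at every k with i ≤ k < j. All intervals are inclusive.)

5

Evaluate at each i in [0,10]:
  i=0: ✗ (lhs fails at k=0 before rhs at j=1)
  i=1: ✗ (no rhs in [2,3])
  i=2: ✗ (no rhs in [3,4])
  i=3: ✗ (lhs fails at k=3 before rhs at j=5)
  i=4: ✗ (lhs fails at k=4 before rhs at j=5)
  i=5: ✓ (rhs at j=6; lhs holds on [5,5])
  i=6: ✗ (no rhs in [7,8])
  i=7: ✗ (no rhs in [8,9])
  i=8: ✗ (lhs fails at k=8 before rhs at j=10)
  i=9: ✗ (lhs fails at k=9 before rhs at j=10)
  i=10: ✗ (no rhs in [11,12])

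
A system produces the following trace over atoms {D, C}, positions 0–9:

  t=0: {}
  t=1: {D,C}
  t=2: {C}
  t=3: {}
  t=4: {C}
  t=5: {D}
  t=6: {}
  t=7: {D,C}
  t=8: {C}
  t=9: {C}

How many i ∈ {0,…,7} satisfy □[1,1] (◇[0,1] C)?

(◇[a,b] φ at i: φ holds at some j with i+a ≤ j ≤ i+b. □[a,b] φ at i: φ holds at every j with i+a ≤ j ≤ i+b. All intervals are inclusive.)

Evaluate at each i in [0,7]:
  i=0: ✓ (all of [1,1])
  i=1: ✓ (all of [2,2])
  i=2: ✓ (all of [3,3])
  i=3: ✓ (all of [4,4])
  i=4: ✗ (fails at j=5)
  i=5: ✓ (all of [6,6])
  i=6: ✓ (all of [7,7])
  i=7: ✓ (all of [8,8])
Positions where it holds: {0, 1, 2, 3, 5, 6, 7} → 7.

7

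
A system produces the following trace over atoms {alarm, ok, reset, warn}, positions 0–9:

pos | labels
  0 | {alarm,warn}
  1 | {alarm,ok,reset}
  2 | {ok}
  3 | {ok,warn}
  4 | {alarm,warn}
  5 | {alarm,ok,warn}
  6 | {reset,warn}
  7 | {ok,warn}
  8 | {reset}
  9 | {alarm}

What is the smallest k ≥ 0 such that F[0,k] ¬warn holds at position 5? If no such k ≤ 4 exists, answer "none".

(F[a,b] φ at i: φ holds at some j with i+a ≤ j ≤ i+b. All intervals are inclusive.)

3

Scan j = 5,6,… for ¬warn:
  j=5: fails
  j=6: fails
  j=7: fails
  j=8: holds
First hit at j=8, so smallest k = 8-5 = 3.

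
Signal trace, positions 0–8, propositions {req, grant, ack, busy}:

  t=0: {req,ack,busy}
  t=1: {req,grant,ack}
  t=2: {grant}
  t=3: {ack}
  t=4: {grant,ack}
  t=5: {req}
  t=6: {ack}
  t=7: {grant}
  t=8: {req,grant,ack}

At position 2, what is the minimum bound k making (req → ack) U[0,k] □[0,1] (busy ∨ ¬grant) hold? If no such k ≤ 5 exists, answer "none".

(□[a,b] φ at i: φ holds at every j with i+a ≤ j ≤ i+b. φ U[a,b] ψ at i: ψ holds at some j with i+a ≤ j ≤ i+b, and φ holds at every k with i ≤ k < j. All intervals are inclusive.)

Need earliest j ≥ 2 with □[0,1] (busy ∨ ¬grant), and (req → ack) at every k in [2,j-1].
  j=2: rhs fails.
  j=3: rhs fails.
  j=4: rhs fails.
  j=5: rhs holds; lhs holds on [2,4]. k = 3.

3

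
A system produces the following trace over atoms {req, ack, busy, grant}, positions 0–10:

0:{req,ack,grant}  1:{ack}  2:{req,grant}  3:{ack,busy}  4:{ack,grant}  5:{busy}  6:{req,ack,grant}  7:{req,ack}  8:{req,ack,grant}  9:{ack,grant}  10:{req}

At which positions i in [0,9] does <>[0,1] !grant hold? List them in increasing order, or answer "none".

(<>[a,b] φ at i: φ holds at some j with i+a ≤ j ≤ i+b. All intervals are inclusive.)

0, 1, 2, 3, 4, 5, 6, 7, 9

Evaluate at each i in [0,9]:
  i=0: ✓ (witness j=1)
  i=1: ✓ (witness j=1)
  i=2: ✓ (witness j=3)
  i=3: ✓ (witness j=3)
  i=4: ✓ (witness j=5)
  i=5: ✓ (witness j=5)
  i=6: ✓ (witness j=7)
  i=7: ✓ (witness j=7)
  i=8: ✗ (none in [8,9])
  i=9: ✓ (witness j=10)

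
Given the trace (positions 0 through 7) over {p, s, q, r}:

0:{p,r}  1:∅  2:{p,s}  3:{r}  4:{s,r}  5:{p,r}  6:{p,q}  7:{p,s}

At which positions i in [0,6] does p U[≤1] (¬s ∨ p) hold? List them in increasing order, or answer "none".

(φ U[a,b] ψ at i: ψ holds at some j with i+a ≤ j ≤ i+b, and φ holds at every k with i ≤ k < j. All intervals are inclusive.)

Evaluate at each i in [0,6]:
  i=0: ✓ (rhs at j=0)
  i=1: ✓ (rhs at j=1)
  i=2: ✓ (rhs at j=2)
  i=3: ✓ (rhs at j=3)
  i=4: ✗ (lhs fails at k=4 before rhs at j=5)
  i=5: ✓ (rhs at j=5)
  i=6: ✓ (rhs at j=6)

0, 1, 2, 3, 5, 6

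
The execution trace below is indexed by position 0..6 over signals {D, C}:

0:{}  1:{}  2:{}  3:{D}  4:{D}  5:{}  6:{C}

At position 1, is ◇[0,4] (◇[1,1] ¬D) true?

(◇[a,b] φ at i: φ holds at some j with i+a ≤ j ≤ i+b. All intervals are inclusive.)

Yes

Check ◇[1,1] ¬D at each j in [1,5]:
  j=1: holds (witness at 2)
  j=2: fails (none in [3,3])
  j=3: fails (none in [4,4])
  j=4: holds (witness at 5)
  j=5: holds (witness at 6)
Found at j=1 → formula holds.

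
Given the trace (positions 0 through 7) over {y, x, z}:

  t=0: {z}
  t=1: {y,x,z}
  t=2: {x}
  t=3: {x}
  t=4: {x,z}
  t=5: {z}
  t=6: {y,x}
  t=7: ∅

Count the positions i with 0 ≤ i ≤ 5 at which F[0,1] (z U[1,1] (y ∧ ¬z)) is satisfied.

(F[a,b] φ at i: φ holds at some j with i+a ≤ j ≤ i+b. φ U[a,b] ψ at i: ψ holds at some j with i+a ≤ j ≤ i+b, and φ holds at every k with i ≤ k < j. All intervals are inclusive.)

2

Evaluate at each i in [0,5]:
  i=0: ✗ (none in [0,1])
  i=1: ✗ (none in [1,2])
  i=2: ✗ (none in [2,3])
  i=3: ✗ (none in [3,4])
  i=4: ✓ (witness j=5)
  i=5: ✓ (witness j=5)
Positions where it holds: {4, 5} → 2.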